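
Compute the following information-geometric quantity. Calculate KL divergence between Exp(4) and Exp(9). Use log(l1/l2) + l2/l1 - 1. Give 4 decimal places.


KL divergence for exponential family:
KL = log(l1/l2) + l2/l1 - 1.
log(4/9) = -0.81093.
9/4 = 2.25.
KL = -0.81093 + 2.25 - 1 = 0.4391

0.4391


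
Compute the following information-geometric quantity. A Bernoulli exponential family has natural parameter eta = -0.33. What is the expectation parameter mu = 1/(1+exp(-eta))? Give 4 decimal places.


Dual coordinate (expectation parameter) for Bernoulli:
mu = 1/(1+exp(-eta)).
eta = -0.33.
exp(-eta) = exp(0.33) = 1.390968.
mu = 1/(1+1.390968) = 0.4182

0.4182


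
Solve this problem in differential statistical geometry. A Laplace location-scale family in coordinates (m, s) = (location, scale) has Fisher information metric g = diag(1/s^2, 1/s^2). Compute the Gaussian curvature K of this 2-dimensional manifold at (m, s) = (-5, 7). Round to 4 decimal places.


The metric has the form g = (A dm^2 + B ds^2)/s^2 with A = 1, B = 1.
Substitute u = sqrt(A/B)*m: g = B*(du^2 + ds^2)/s^2, i.e. B times the
Poincare upper half-plane metric, which has constant Gaussian curvature -1.
Scaling a 2D metric by a constant c divides the Gaussian curvature by c,
so K = -1/B = -1/(1) = -1.0000 everywhere (the point (m, s) = (-5, 7) is irrelevant:
the curvature is constant).
The requested Gaussian curvature is K = -1.0000.

-1.0000


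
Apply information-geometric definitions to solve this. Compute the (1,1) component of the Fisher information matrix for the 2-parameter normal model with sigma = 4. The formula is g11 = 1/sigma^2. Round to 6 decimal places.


For the 2-parameter normal family, the Fisher metric has:
  g11 = 1/sigma^2, g22 = 2/sigma^2.
sigma = 4, sigma^2 = 16.
g11 = 0.062500

0.062500


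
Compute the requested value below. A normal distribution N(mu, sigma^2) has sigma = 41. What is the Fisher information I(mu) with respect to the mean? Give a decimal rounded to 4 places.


The Fisher information for the mean of a normal distribution is I(mu) = 1/sigma^2.
sigma = 41, so sigma^2 = 1681.
I(mu) = 1/1681 = 0.0006

0.0006


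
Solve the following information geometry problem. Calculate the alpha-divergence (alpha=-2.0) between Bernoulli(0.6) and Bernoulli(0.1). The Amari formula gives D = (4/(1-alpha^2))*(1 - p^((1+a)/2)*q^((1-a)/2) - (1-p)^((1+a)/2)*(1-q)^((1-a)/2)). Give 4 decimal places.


Amari alpha-divergence:
D = (4/(1-alpha^2))*(1 - p^((1+a)/2)*q^((1-a)/2) - (1-p)^((1+a)/2)*(1-q)^((1-a)/2)).
alpha = -2.0, p = 0.6, q = 0.1.
e1 = (1+alpha)/2 = -0.5, e2 = (1-alpha)/2 = 1.5.
t1 = p^e1 * q^e2 = 0.6^-0.5 * 0.1^1.5 = 0.040825.
t2 = (1-p)^e1 * (1-q)^e2 = 0.4^-0.5 * 0.9^1.5 = 1.35.
4/(1-alpha^2) = -1.333333.
D = -1.333333*(1 - 0.040825 - 1.35) = 0.5211

0.5211


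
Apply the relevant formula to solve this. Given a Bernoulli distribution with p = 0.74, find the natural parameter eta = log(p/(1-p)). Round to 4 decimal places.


Natural parameter for Bernoulli: eta = log(p/(1-p)).
p = 0.74, 1-p = 0.26.
p/(1-p) = 2.846154.
eta = log(2.846154) = 1.0460

1.0460


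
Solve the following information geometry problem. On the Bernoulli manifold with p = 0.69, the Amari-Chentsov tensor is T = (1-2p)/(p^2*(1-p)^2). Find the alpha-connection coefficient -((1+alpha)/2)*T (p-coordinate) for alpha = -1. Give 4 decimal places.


Skewness (Amari-Chentsov) tensor: T = (1-2p)/(p^2*(1-p)^2).
p = 0.69, 1-2p = -0.38, p^2 = 0.4761, (1-p)^2 = 0.0961.
T = -0.38/(0.4761 * 0.0961) = -8.305428.
In the p-coordinate, Gamma^(alpha) = Gamma^(0) - (alpha/2)*T with Gamma^(0) = (1/2)*g'(p) = -T/2,
so Gamma^(alpha) = -((1+alpha)/2)*T.
alpha = -1, -(1+alpha)/2 = 0.0.
Gamma = 0.0 * -8.305428 = 0.0000

0.0000


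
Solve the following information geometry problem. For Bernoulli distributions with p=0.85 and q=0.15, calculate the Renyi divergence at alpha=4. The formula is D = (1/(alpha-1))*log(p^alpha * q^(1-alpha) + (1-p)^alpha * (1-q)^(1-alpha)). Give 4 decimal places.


Renyi divergence of order alpha between Bernoulli distributions:
D = (1/(alpha-1))*log(p^alpha * q^(1-alpha) + (1-p)^alpha * (1-q)^(1-alpha)).
alpha = 4, p = 0.85, q = 0.15.
p^alpha * q^(1-alpha) = 0.85^4 * 0.15^-3 = 154.668519.
(1-p)^alpha * (1-q)^(1-alpha) = 0.15^4 * 0.85^-3 = 0.000824.
sum = 154.668519 + 0.000824 = 154.669343.
D = (1/3)*log(154.669343) = 1.6804

1.6804


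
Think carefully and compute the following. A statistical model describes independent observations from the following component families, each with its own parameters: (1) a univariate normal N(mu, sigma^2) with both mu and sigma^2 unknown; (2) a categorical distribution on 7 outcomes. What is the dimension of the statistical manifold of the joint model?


The dimension of a statistical manifold equals the number of free
(independent) real parameters of the model. For a product of independent
blocks the parameter counts add.
- normal (mu, sigma^2): 2.
- categorical on 7 outcomes (probabilities sum to 1): 7-1 = 6.
Total = 2 + 6 = 8.
Dimension = 8

8


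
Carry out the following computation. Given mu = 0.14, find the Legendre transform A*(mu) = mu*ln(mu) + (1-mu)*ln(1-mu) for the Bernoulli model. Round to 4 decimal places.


Legendre transform for Bernoulli:
A*(mu) = mu*log(mu) + (1-mu)*log(1-mu).
mu = 0.14, 1-mu = 0.86.
mu*log(mu) = 0.14*log(0.14) = -0.275256.
(1-mu)*log(1-mu) = 0.86*log(0.86) = -0.129708.
A* = -0.275256 + -0.129708 = -0.4050

-0.4050


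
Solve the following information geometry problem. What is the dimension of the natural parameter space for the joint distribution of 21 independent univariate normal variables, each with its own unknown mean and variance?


Exponential family dimension calculation:
Each univariate normal has two natural parameters (mu/sigma^2 and -1/(2 sigma^2)).
With 21 independent components, dim = 2 * 21 = 42.

42


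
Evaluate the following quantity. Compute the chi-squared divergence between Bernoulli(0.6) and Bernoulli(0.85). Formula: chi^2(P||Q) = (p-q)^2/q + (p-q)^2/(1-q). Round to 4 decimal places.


Chi-squared divergence between Bernoulli distributions:
chi^2 = (p-q)^2/q + (p-q)^2/(1-q).
p = 0.6, q = 0.85, p-q = -0.25.
(p-q)^2 = 0.0625.
term1 = 0.0625/0.85 = 0.073529.
term2 = 0.0625/0.15 = 0.416667.
chi^2 = 0.073529 + 0.416667 = 0.4902

0.4902


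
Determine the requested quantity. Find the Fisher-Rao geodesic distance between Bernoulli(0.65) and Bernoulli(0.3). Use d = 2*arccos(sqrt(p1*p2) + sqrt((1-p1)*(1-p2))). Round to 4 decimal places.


Geodesic distance on Bernoulli manifold:
d(p1,p2) = 2*arccos(sqrt(p1*p2) + sqrt((1-p1)*(1-p2))).
sqrt(p1*p2) = sqrt(0.65*0.3) = 0.441588.
sqrt((1-p1)*(1-p2)) = sqrt(0.35*0.7) = 0.494975.
arg = 0.441588 + 0.494975 = 0.936563.
d = 2*arccos(0.936563) = 0.7162

0.7162


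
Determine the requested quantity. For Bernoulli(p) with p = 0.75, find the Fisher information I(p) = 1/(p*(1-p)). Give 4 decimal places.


For Bernoulli(p), Fisher information is I(p) = 1/(p*(1-p)).
p = 0.75, 1-p = 0.25.
p*(1-p) = 0.1875.
I(p) = 1/0.1875 = 5.3333

5.3333


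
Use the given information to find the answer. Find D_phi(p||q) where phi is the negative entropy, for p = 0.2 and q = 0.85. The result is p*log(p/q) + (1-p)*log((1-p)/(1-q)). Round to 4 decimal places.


Bregman divergence with negative entropy generator:
D = p*log(p/q) + (1-p)*log((1-p)/(1-q)).
p = 0.2, q = 0.85.
p*log(p/q) = 0.2*log(0.2/0.85) = -0.289384.
(1-p)*log((1-p)/(1-q)) = 0.8*log(0.8/0.15) = 1.339181.
D = -0.289384 + 1.339181 = 1.0498

1.0498


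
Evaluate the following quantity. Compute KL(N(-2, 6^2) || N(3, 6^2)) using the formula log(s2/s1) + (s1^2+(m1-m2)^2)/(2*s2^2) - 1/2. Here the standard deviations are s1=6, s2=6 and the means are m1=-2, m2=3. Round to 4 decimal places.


KL divergence between normal distributions:
KL = log(s2/s1) + (s1^2 + (m1-m2)^2)/(2*s2^2) - 1/2.
log(6/6) = 0.0.
(6^2 + (-2-3)^2)/(2*6^2) = (36 + 25)/72 = 0.847222.
KL = 0.0 + 0.847222 - 0.5 = 0.3472

0.3472


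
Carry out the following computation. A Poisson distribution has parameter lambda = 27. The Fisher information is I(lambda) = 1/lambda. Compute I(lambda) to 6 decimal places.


Fisher information for Poisson: I(lambda) = 1/lambda.
lambda = 27.
I(lambda) = 1/27 = 0.037037

0.037037


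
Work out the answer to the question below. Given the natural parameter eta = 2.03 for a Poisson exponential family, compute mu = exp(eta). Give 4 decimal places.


Expectation parameter for Poisson exponential family:
mu = exp(eta).
eta = 2.03.
mu = exp(2.03) = 7.6141

7.6141


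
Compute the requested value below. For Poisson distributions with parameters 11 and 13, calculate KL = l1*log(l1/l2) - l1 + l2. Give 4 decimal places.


KL divergence for Poisson:
KL = l1*log(l1/l2) - l1 + l2.
l1 = 11, l2 = 13.
log(11/13) = -0.167054.
l1*log(l1/l2) = 11 * -0.167054 = -1.837595.
KL = -1.837595 - 11 + 13 = 0.1624

0.1624


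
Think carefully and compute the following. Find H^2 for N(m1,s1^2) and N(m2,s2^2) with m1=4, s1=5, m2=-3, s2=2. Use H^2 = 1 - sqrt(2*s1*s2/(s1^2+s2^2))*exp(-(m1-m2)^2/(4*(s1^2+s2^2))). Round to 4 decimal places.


Squared Hellinger distance for Gaussians:
H^2 = 1 - sqrt(2*s1*s2/(s1^2+s2^2)) * exp(-(m1-m2)^2/(4*(s1^2+s2^2))).
s1^2 = 25, s2^2 = 4, s1^2+s2^2 = 29.
sqrt(2*5*2/(29)) = 0.830455.
(m1-m2)^2 = (7)^2 = 49.
exp(-49/(4*29)) = exp(-0.422414) = 0.655463.
H^2 = 1 - 0.830455*0.655463 = 0.4557

0.4557


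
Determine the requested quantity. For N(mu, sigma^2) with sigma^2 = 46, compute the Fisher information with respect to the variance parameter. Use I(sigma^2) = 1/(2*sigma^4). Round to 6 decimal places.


Fisher information for variance: I(sigma^2) = 1/(2*sigma^4).
sigma^2 = 46, so sigma^4 = 2116.
I = 1/(2*2116) = 1/4232 = 0.000236

0.000236


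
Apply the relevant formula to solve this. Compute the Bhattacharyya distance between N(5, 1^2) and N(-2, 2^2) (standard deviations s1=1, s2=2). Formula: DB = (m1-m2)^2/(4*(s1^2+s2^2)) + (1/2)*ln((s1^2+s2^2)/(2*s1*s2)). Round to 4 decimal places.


Bhattacharyya distance between two Gaussians:
DB = (m1-m2)^2/(4*(s1^2+s2^2)) + (1/2)*ln((s1^2+s2^2)/(2*s1*s2)).
(m1-m2)^2 = (7)^2 = 49.
s1^2+s2^2 = 1 + 4 = 5.
term1 = 49/20 = 2.45.
term2 = 0.5*ln(5/4.0) = 0.111572.
DB = 2.45 + 0.111572 = 2.5616

2.5616


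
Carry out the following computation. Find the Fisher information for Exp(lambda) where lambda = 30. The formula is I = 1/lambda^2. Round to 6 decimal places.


Fisher information for exponential: I(lambda) = 1/lambda^2.
lambda = 30, lambda^2 = 900.
I = 1/900 = 0.001111

0.001111


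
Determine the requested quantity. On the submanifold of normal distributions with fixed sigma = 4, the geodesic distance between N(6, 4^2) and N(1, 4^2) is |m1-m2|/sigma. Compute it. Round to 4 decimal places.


On the fixed-variance normal subfamily, geodesic distance = |m1-m2|/sigma.
|6 - 1| = 5.
sigma = 4.
d = 5/4 = 1.2500

1.2500


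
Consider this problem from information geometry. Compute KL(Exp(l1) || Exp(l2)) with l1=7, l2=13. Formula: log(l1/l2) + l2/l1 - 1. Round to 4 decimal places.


KL divergence for exponential family:
KL = log(l1/l2) + l2/l1 - 1.
log(7/13) = -0.619039.
13/7 = 1.857143.
KL = -0.619039 + 1.857143 - 1 = 0.2381

0.2381


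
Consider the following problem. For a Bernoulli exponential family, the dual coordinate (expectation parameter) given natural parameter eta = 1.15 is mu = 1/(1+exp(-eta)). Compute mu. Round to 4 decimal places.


Dual coordinate (expectation parameter) for Bernoulli:
mu = 1/(1+exp(-eta)).
eta = 1.15.
exp(-eta) = exp(-1.15) = 0.316637.
mu = 1/(1+0.316637) = 0.7595

0.7595


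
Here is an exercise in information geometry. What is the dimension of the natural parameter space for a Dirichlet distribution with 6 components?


Exponential family dimension calculation:
Dirichlet with 6 components has 6 natural parameters.

6


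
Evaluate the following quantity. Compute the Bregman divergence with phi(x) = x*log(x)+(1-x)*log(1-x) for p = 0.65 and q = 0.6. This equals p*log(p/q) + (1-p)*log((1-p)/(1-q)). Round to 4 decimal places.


Bregman divergence with negative entropy generator:
D = p*log(p/q) + (1-p)*log((1-p)/(1-q)).
p = 0.65, q = 0.6.
p*log(p/q) = 0.65*log(0.65/0.6) = 0.052028.
(1-p)*log((1-p)/(1-q)) = 0.35*log(0.35/0.4) = -0.046736.
D = 0.052028 + -0.046736 = 0.0053

0.0053


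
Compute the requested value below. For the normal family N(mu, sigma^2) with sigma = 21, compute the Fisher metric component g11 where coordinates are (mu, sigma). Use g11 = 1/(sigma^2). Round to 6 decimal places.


For the 2-parameter normal family, the Fisher metric has:
  g11 = 1/sigma^2, g22 = 2/sigma^2.
sigma = 21, sigma^2 = 441.
g11 = 0.002268

0.002268


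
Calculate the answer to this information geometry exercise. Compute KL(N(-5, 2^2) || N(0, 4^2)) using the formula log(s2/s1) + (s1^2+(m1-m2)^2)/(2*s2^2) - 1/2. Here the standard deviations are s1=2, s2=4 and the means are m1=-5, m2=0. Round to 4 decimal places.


KL divergence between normal distributions:
KL = log(s2/s1) + (s1^2 + (m1-m2)^2)/(2*s2^2) - 1/2.
log(4/2) = 0.693147.
(2^2 + (-5-0)^2)/(2*4^2) = (4 + 25)/32 = 0.90625.
KL = 0.693147 + 0.90625 - 0.5 = 1.0994

1.0994


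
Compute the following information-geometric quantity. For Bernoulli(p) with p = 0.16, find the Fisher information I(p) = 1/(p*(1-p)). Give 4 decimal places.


For Bernoulli(p), Fisher information is I(p) = 1/(p*(1-p)).
p = 0.16, 1-p = 0.84.
p*(1-p) = 0.1344.
I(p) = 1/0.1344 = 7.4405

7.4405


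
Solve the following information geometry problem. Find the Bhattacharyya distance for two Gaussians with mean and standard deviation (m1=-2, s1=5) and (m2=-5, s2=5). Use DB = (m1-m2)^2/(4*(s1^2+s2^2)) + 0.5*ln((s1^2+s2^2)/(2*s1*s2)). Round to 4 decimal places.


Bhattacharyya distance between two Gaussians:
DB = (m1-m2)^2/(4*(s1^2+s2^2)) + (1/2)*ln((s1^2+s2^2)/(2*s1*s2)).
(m1-m2)^2 = (3)^2 = 9.
s1^2+s2^2 = 25 + 25 = 50.
term1 = 9/200 = 0.045.
term2 = 0.5*ln(50/50.0) = 0.0.
DB = 0.045 + 0.0 = 0.0450

0.0450


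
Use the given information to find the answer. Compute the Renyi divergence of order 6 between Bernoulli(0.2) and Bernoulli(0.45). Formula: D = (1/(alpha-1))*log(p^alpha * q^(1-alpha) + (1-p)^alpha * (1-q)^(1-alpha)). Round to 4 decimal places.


Renyi divergence of order alpha between Bernoulli distributions:
D = (1/(alpha-1))*log(p^alpha * q^(1-alpha) + (1-p)^alpha * (1-q)^(1-alpha)).
alpha = 6, p = 0.2, q = 0.45.
p^alpha * q^(1-alpha) = 0.2^6 * 0.45^-5 = 0.003468.
(1-p)^alpha * (1-q)^(1-alpha) = 0.8^6 * 0.55^-5 = 5.208666.
sum = 0.003468 + 5.208666 = 5.212134.
D = (1/5)*log(5.212134) = 0.3302

0.3302


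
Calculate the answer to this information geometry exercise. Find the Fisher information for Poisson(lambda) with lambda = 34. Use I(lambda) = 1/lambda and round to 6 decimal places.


Fisher information for Poisson: I(lambda) = 1/lambda.
lambda = 34.
I(lambda) = 1/34 = 0.029412

0.029412


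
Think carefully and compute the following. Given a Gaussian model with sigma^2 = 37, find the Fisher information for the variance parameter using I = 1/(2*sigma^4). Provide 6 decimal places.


Fisher information for variance: I(sigma^2) = 1/(2*sigma^4).
sigma^2 = 37, so sigma^4 = 1369.
I = 1/(2*1369) = 1/2738 = 0.000365

0.000365


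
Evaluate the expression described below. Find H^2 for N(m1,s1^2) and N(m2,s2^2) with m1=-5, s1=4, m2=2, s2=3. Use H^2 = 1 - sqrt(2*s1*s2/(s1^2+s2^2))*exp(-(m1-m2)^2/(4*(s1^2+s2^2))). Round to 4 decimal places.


Squared Hellinger distance for Gaussians:
H^2 = 1 - sqrt(2*s1*s2/(s1^2+s2^2)) * exp(-(m1-m2)^2/(4*(s1^2+s2^2))).
s1^2 = 16, s2^2 = 9, s1^2+s2^2 = 25.
sqrt(2*4*3/(25)) = 0.979796.
(m1-m2)^2 = (-7)^2 = 49.
exp(-49/(4*25)) = exp(-0.49) = 0.612626.
H^2 = 1 - 0.979796*0.612626 = 0.3998

0.3998


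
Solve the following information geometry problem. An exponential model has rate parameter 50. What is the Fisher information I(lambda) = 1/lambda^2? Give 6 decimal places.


Fisher information for exponential: I(lambda) = 1/lambda^2.
lambda = 50, lambda^2 = 2500.
I = 1/2500 = 0.000400

0.000400


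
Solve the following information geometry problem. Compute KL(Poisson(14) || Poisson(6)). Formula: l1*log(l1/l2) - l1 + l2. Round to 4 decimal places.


KL divergence for Poisson:
KL = l1*log(l1/l2) - l1 + l2.
l1 = 14, l2 = 6.
log(14/6) = 0.847298.
l1*log(l1/l2) = 14 * 0.847298 = 11.86217.
KL = 11.86217 - 14 + 6 = 3.8622

3.8622


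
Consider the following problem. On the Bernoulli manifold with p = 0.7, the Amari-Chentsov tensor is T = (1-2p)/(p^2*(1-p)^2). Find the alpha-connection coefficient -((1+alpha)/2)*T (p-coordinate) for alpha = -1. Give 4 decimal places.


Skewness (Amari-Chentsov) tensor: T = (1-2p)/(p^2*(1-p)^2).
p = 0.7, 1-2p = -0.4, p^2 = 0.49, (1-p)^2 = 0.09.
T = -0.4/(0.49 * 0.09) = -9.070295.
In the p-coordinate, Gamma^(alpha) = Gamma^(0) - (alpha/2)*T with Gamma^(0) = (1/2)*g'(p) = -T/2,
so Gamma^(alpha) = -((1+alpha)/2)*T.
alpha = -1, -(1+alpha)/2 = 0.0.
Gamma = 0.0 * -9.070295 = 0.0000

0.0000


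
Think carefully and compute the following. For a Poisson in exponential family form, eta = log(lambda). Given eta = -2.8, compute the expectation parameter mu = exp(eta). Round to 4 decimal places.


Expectation parameter for Poisson exponential family:
mu = exp(eta).
eta = -2.8.
mu = exp(-2.8) = 0.0608

0.0608


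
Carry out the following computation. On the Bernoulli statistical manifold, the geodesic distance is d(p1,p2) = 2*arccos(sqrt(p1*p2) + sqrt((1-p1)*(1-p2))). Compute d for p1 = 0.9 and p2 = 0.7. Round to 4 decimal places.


Geodesic distance on Bernoulli manifold:
d(p1,p2) = 2*arccos(sqrt(p1*p2) + sqrt((1-p1)*(1-p2))).
sqrt(p1*p2) = sqrt(0.9*0.7) = 0.793725.
sqrt((1-p1)*(1-p2)) = sqrt(0.1*0.3) = 0.173205.
arg = 0.793725 + 0.173205 = 0.96693.
d = 2*arccos(0.96693) = 0.5158

0.5158


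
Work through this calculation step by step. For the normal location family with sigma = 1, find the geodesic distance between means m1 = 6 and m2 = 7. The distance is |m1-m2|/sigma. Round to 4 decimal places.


On the fixed-variance normal subfamily, geodesic distance = |m1-m2|/sigma.
|6 - 7| = 1.
sigma = 1.
d = 1/1 = 1.0000

1.0000


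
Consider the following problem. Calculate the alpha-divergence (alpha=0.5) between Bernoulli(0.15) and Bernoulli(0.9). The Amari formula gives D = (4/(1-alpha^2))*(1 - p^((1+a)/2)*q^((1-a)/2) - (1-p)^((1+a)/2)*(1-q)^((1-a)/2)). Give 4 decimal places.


Amari alpha-divergence:
D = (4/(1-alpha^2))*(1 - p^((1+a)/2)*q^((1-a)/2) - (1-p)^((1+a)/2)*(1-q)^((1-a)/2)).
alpha = 0.5, p = 0.15, q = 0.9.
e1 = (1+alpha)/2 = 0.75, e2 = (1-alpha)/2 = 0.25.
t1 = p^e1 * q^e2 = 0.15^0.75 * 0.9^0.25 = 0.234763.
t2 = (1-p)^e1 * (1-q)^e2 = 0.85^0.75 * 0.1^0.25 = 0.497811.
4/(1-alpha^2) = 5.333333.
D = 5.333333*(1 - 0.234763 - 0.497811) = 1.4263

1.4263


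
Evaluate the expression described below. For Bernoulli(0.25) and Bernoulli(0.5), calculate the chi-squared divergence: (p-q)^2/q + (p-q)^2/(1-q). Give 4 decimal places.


Chi-squared divergence between Bernoulli distributions:
chi^2 = (p-q)^2/q + (p-q)^2/(1-q).
p = 0.25, q = 0.5, p-q = -0.25.
(p-q)^2 = 0.0625.
term1 = 0.0625/0.5 = 0.125.
term2 = 0.0625/0.5 = 0.125.
chi^2 = 0.125 + 0.125 = 0.2500

0.2500


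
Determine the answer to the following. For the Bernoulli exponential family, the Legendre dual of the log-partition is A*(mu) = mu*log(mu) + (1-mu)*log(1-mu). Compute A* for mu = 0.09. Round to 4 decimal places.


Legendre transform for Bernoulli:
A*(mu) = mu*log(mu) + (1-mu)*log(1-mu).
mu = 0.09, 1-mu = 0.91.
mu*log(mu) = 0.09*log(0.09) = -0.216715.
(1-mu)*log(1-mu) = 0.91*log(0.91) = -0.085823.
A* = -0.216715 + -0.085823 = -0.3025

-0.3025


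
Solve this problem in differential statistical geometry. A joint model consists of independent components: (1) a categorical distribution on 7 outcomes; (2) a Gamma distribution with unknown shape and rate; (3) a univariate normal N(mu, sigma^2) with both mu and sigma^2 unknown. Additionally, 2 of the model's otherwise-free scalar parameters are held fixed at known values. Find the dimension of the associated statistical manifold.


The dimension of a statistical manifold equals the number of free
(independent) real parameters of the model. For a product of independent
blocks the parameter counts add.
- categorical on 7 outcomes (probabilities sum to 1): 7-1 = 6.
- Gamma (shape, rate): 2.
- normal (mu, sigma^2): 2.
Total = 6 + 2 + 2 = 10.
2 parameter(s) fixed at known values: 10 - 2 = 8.
Dimension = 8

8


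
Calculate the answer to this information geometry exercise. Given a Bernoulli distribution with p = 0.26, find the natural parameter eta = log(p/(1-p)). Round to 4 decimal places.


Natural parameter for Bernoulli: eta = log(p/(1-p)).
p = 0.26, 1-p = 0.74.
p/(1-p) = 0.351351.
eta = log(0.351351) = -1.0460

-1.0460


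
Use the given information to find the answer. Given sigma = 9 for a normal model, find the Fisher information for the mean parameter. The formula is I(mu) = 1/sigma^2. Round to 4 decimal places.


The Fisher information for the mean of a normal distribution is I(mu) = 1/sigma^2.
sigma = 9, so sigma^2 = 81.
I(mu) = 1/81 = 0.0123

0.0123


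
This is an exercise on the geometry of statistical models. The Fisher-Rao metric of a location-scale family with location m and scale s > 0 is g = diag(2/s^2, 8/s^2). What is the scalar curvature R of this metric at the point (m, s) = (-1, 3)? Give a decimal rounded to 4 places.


The metric has the form g = (A dm^2 + B ds^2)/s^2 with A = 2, B = 8.
Substitute u = sqrt(A/B)*m: g = B*(du^2 + ds^2)/s^2, i.e. B times the
Poincare upper half-plane metric, which has constant Gaussian curvature -1.
Scaling a 2D metric by a constant c divides the Gaussian curvature by c,
so K = -1/B = -1/(8) = -0.1250 everywhere (the point (m, s) = (-1, 3) is irrelevant:
the curvature is constant).
Scalar curvature in dimension 2: R = 2K = -2/(8) = -0.2500.

-0.2500


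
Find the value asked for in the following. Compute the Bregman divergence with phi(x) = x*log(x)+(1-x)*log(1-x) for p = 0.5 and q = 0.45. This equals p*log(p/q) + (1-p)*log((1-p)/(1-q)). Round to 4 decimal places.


Bregman divergence with negative entropy generator:
D = p*log(p/q) + (1-p)*log((1-p)/(1-q)).
p = 0.5, q = 0.45.
p*log(p/q) = 0.5*log(0.5/0.45) = 0.05268.
(1-p)*log((1-p)/(1-q)) = 0.5*log(0.5/0.55) = -0.047655.
D = 0.05268 + -0.047655 = 0.0050

0.0050


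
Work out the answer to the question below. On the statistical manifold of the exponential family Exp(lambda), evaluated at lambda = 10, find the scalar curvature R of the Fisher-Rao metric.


This family has a single free parameter, so its statistical manifold
is 1-dimensional. The Riemann curvature tensor of any 1-dimensional
Riemannian manifold vanishes identically, so R = 0.

0


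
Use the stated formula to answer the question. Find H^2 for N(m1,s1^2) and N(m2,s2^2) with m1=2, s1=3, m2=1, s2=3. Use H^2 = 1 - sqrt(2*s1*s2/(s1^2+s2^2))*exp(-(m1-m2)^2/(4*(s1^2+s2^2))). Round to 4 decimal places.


Squared Hellinger distance for Gaussians:
H^2 = 1 - sqrt(2*s1*s2/(s1^2+s2^2)) * exp(-(m1-m2)^2/(4*(s1^2+s2^2))).
s1^2 = 9, s2^2 = 9, s1^2+s2^2 = 18.
sqrt(2*3*3/(18)) = 1.0.
(m1-m2)^2 = (1)^2 = 1.
exp(-1/(4*18)) = exp(-0.013889) = 0.986207.
H^2 = 1 - 1.0*0.986207 = 0.0138

0.0138


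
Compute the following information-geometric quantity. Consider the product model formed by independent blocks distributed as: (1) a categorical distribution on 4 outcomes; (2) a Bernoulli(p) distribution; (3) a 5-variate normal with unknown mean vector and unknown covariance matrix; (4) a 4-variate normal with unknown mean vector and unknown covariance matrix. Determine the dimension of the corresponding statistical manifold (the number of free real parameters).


The dimension of a statistical manifold equals the number of free
(independent) real parameters of the model. For a product of independent
blocks the parameter counts add.
- categorical on 4 outcomes (probabilities sum to 1): 4-1 = 3.
- Bernoulli (p): 1.
- 5-variate normal: 5 (mean) + 5*6/2 = 15 (symmetric covariance) = 20.
- 4-variate normal: 4 (mean) + 4*5/2 = 10 (symmetric covariance) = 14.
Total = 3 + 1 + 20 + 14 = 38.
Dimension = 38

38


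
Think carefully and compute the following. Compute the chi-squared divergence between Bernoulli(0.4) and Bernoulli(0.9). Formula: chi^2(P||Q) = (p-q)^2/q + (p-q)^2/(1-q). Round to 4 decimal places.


Chi-squared divergence between Bernoulli distributions:
chi^2 = (p-q)^2/q + (p-q)^2/(1-q).
p = 0.4, q = 0.9, p-q = -0.5.
(p-q)^2 = 0.25.
term1 = 0.25/0.9 = 0.277778.
term2 = 0.25/0.1 = 2.5.
chi^2 = 0.277778 + 2.5 = 2.7778

2.7778


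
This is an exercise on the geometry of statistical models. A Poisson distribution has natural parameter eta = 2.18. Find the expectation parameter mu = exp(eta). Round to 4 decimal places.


Expectation parameter for Poisson exponential family:
mu = exp(eta).
eta = 2.18.
mu = exp(2.18) = 8.8463

8.8463


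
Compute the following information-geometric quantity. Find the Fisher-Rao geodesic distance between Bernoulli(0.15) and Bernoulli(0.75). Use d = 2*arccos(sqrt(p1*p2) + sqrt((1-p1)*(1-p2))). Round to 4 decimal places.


Geodesic distance on Bernoulli manifold:
d(p1,p2) = 2*arccos(sqrt(p1*p2) + sqrt((1-p1)*(1-p2))).
sqrt(p1*p2) = sqrt(0.15*0.75) = 0.33541.
sqrt((1-p1)*(1-p2)) = sqrt(0.85*0.25) = 0.460977.
arg = 0.33541 + 0.460977 = 0.796387.
d = 2*arccos(0.796387) = 1.2990

1.2990


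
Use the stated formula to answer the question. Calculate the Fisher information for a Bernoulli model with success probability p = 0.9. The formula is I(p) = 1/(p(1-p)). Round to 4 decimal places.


For Bernoulli(p), Fisher information is I(p) = 1/(p*(1-p)).
p = 0.9, 1-p = 0.1.
p*(1-p) = 0.09.
I(p) = 1/0.09 = 11.1111

11.1111


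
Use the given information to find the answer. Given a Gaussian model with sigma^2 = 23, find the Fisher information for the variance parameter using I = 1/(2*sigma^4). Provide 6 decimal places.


Fisher information for variance: I(sigma^2) = 1/(2*sigma^4).
sigma^2 = 23, so sigma^4 = 529.
I = 1/(2*529) = 1/1058 = 0.000945

0.000945


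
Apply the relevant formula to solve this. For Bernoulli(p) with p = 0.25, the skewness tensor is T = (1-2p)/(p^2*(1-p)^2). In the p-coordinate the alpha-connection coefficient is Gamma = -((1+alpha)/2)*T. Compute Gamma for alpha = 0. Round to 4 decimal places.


Skewness (Amari-Chentsov) tensor: T = (1-2p)/(p^2*(1-p)^2).
p = 0.25, 1-2p = 0.5, p^2 = 0.0625, (1-p)^2 = 0.5625.
T = 0.5/(0.0625 * 0.5625) = 14.222222.
In the p-coordinate, Gamma^(alpha) = Gamma^(0) - (alpha/2)*T with Gamma^(0) = (1/2)*g'(p) = -T/2,
so Gamma^(alpha) = -((1+alpha)/2)*T.
alpha = 0, -(1+alpha)/2 = -0.5.
Gamma = -0.5 * 14.222222 = -7.1111

-7.1111


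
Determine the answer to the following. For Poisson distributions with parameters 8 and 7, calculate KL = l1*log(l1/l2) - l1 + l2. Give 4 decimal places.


KL divergence for Poisson:
KL = l1*log(l1/l2) - l1 + l2.
l1 = 8, l2 = 7.
log(8/7) = 0.133531.
l1*log(l1/l2) = 8 * 0.133531 = 1.068251.
KL = 1.068251 - 8 + 7 = 0.0683

0.0683


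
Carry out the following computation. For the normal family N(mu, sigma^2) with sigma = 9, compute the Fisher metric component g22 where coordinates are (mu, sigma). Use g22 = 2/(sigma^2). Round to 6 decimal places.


For the 2-parameter normal family, the Fisher metric has:
  g11 = 1/sigma^2, g22 = 2/sigma^2.
sigma = 9, sigma^2 = 81.
g22 = 0.024691

0.024691


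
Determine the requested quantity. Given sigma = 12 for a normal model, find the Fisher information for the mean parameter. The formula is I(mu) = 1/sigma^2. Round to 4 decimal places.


The Fisher information for the mean of a normal distribution is I(mu) = 1/sigma^2.
sigma = 12, so sigma^2 = 144.
I(mu) = 1/144 = 0.0069

0.0069


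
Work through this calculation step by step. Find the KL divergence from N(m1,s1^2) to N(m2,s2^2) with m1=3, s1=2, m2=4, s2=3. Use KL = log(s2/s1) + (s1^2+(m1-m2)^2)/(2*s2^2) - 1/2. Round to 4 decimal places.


KL divergence between normal distributions:
KL = log(s2/s1) + (s1^2 + (m1-m2)^2)/(2*s2^2) - 1/2.
log(3/2) = 0.405465.
(2^2 + (3-4)^2)/(2*3^2) = (4 + 1)/18 = 0.277778.
KL = 0.405465 + 0.277778 - 0.5 = 0.1832

0.1832


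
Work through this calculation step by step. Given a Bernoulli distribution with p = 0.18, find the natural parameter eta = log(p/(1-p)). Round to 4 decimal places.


Natural parameter for Bernoulli: eta = log(p/(1-p)).
p = 0.18, 1-p = 0.82.
p/(1-p) = 0.219512.
eta = log(0.219512) = -1.5163

-1.5163


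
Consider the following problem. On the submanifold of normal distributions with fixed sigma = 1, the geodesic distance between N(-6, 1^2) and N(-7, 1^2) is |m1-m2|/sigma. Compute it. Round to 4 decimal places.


On the fixed-variance normal subfamily, geodesic distance = |m1-m2|/sigma.
|-6 - -7| = 1.
sigma = 1.
d = 1/1 = 1.0000

1.0000


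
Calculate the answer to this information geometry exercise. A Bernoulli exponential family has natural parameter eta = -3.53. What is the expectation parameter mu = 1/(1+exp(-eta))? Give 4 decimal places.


Dual coordinate (expectation parameter) for Bernoulli:
mu = 1/(1+exp(-eta)).
eta = -3.53.
exp(-eta) = exp(3.53) = 34.123968.
mu = 1/(1+34.123968) = 0.0285

0.0285


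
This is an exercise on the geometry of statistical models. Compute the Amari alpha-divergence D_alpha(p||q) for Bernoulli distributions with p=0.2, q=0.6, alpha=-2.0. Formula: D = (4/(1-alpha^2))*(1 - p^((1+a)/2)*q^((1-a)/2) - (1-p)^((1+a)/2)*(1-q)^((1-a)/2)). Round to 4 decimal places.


Amari alpha-divergence:
D = (4/(1-alpha^2))*(1 - p^((1+a)/2)*q^((1-a)/2) - (1-p)^((1+a)/2)*(1-q)^((1-a)/2)).
alpha = -2.0, p = 0.2, q = 0.6.
e1 = (1+alpha)/2 = -0.5, e2 = (1-alpha)/2 = 1.5.
t1 = p^e1 * q^e2 = 0.2^-0.5 * 0.6^1.5 = 1.03923.
t2 = (1-p)^e1 * (1-q)^e2 = 0.8^-0.5 * 0.4^1.5 = 0.282843.
4/(1-alpha^2) = -1.333333.
D = -1.333333*(1 - 1.03923 - 0.282843) = 0.4294

0.4294


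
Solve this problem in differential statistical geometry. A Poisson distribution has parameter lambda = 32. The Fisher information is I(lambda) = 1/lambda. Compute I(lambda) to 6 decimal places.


Fisher information for Poisson: I(lambda) = 1/lambda.
lambda = 32.
I(lambda) = 1/32 = 0.031250

0.031250


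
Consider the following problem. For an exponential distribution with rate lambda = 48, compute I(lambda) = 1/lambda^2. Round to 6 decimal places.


Fisher information for exponential: I(lambda) = 1/lambda^2.
lambda = 48, lambda^2 = 2304.
I = 1/2304 = 0.000434

0.000434


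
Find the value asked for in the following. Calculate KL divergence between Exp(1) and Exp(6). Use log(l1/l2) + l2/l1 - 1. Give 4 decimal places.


KL divergence for exponential family:
KL = log(l1/l2) + l2/l1 - 1.
log(1/6) = -1.791759.
6/1 = 6.0.
KL = -1.791759 + 6.0 - 1 = 3.2082

3.2082


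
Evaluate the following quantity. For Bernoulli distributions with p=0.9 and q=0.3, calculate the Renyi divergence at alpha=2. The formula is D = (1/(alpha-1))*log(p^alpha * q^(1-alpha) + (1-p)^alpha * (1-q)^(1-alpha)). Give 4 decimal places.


Renyi divergence of order alpha between Bernoulli distributions:
D = (1/(alpha-1))*log(p^alpha * q^(1-alpha) + (1-p)^alpha * (1-q)^(1-alpha)).
alpha = 2, p = 0.9, q = 0.3.
p^alpha * q^(1-alpha) = 0.9^2 * 0.3^-1 = 2.7.
(1-p)^alpha * (1-q)^(1-alpha) = 0.1^2 * 0.7^-1 = 0.014286.
sum = 2.7 + 0.014286 = 2.714286.
D = (1/1)*log(2.714286) = 0.9985

0.9985


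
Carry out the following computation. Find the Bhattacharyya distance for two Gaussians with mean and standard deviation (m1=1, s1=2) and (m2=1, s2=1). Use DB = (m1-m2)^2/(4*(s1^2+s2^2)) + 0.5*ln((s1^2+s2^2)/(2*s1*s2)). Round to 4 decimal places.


Bhattacharyya distance between two Gaussians:
DB = (m1-m2)^2/(4*(s1^2+s2^2)) + (1/2)*ln((s1^2+s2^2)/(2*s1*s2)).
(m1-m2)^2 = (0)^2 = 0.
s1^2+s2^2 = 4 + 1 = 5.
term1 = 0/20 = 0.0.
term2 = 0.5*ln(5/4.0) = 0.111572.
DB = 0.0 + 0.111572 = 0.1116

0.1116


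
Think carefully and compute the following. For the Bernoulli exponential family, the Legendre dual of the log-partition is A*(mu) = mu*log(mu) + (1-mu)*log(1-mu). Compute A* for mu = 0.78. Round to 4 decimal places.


Legendre transform for Bernoulli:
A*(mu) = mu*log(mu) + (1-mu)*log(1-mu).
mu = 0.78, 1-mu = 0.22.
mu*log(mu) = 0.78*log(0.78) = -0.1938.
(1-mu)*log(1-mu) = 0.22*log(0.22) = -0.333108.
A* = -0.1938 + -0.333108 = -0.5269

-0.5269


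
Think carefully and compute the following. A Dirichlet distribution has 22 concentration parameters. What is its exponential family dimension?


Exponential family dimension calculation:
Dirichlet with 22 components has 22 natural parameters.

22


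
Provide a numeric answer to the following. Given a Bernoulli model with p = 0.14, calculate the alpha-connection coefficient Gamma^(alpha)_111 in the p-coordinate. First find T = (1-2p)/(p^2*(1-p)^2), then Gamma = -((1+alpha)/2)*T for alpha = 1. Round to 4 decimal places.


Skewness (Amari-Chentsov) tensor: T = (1-2p)/(p^2*(1-p)^2).
p = 0.14, 1-2p = 0.72, p^2 = 0.0196, (1-p)^2 = 0.7396.
T = 0.72/(0.0196 * 0.7396) = 49.668326.
In the p-coordinate, Gamma^(alpha) = Gamma^(0) - (alpha/2)*T with Gamma^(0) = (1/2)*g'(p) = -T/2,
so Gamma^(alpha) = -((1+alpha)/2)*T.
alpha = 1, -(1+alpha)/2 = -1.0.
Gamma = -1.0 * 49.668326 = -49.6683

-49.6683


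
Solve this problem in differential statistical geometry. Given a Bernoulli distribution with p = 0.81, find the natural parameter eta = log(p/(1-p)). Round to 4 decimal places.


Natural parameter for Bernoulli: eta = log(p/(1-p)).
p = 0.81, 1-p = 0.19.
p/(1-p) = 4.263158.
eta = log(4.263158) = 1.4500

1.4500


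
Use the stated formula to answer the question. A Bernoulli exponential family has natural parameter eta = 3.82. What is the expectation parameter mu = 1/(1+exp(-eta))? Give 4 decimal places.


Dual coordinate (expectation parameter) for Bernoulli:
mu = 1/(1+exp(-eta)).
eta = 3.82.
exp(-eta) = exp(-3.82) = 0.021928.
mu = 1/(1+0.021928) = 0.9785

0.9785


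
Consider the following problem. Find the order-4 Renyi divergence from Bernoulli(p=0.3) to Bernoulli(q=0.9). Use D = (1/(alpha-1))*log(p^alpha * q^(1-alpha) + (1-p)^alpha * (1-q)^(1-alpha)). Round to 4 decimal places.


Renyi divergence of order alpha between Bernoulli distributions:
D = (1/(alpha-1))*log(p^alpha * q^(1-alpha) + (1-p)^alpha * (1-q)^(1-alpha)).
alpha = 4, p = 0.3, q = 0.9.
p^alpha * q^(1-alpha) = 0.3^4 * 0.9^-3 = 0.011111.
(1-p)^alpha * (1-q)^(1-alpha) = 0.7^4 * 0.1^-3 = 240.1.
sum = 0.011111 + 240.1 = 240.111111.
D = (1/3)*log(240.111111) = 1.8270

1.8270


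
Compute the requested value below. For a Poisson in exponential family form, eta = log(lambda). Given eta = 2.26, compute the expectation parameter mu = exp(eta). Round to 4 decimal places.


Expectation parameter for Poisson exponential family:
mu = exp(eta).
eta = 2.26.
mu = exp(2.26) = 9.5831

9.5831


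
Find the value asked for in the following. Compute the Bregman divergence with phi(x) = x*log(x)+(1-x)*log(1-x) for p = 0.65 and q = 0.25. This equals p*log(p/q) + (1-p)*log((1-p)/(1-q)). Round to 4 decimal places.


Bregman divergence with negative entropy generator:
D = p*log(p/q) + (1-p)*log((1-p)/(1-q)).
p = 0.65, q = 0.25.
p*log(p/q) = 0.65*log(0.65/0.25) = 0.621082.
(1-p)*log((1-p)/(1-q)) = 0.35*log(0.35/0.75) = -0.266749.
D = 0.621082 + -0.266749 = 0.3543

0.3543


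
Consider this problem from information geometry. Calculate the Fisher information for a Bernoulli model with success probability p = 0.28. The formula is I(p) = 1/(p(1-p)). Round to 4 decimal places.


For Bernoulli(p), Fisher information is I(p) = 1/(p*(1-p)).
p = 0.28, 1-p = 0.72.
p*(1-p) = 0.2016.
I(p) = 1/0.2016 = 4.9603

4.9603


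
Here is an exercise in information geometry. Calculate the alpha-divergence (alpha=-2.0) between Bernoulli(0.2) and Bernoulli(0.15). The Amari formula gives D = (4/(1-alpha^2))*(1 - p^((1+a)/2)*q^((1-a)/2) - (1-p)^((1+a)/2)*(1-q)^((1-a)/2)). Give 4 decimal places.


Amari alpha-divergence:
D = (4/(1-alpha^2))*(1 - p^((1+a)/2)*q^((1-a)/2) - (1-p)^((1+a)/2)*(1-q)^((1-a)/2)).
alpha = -2.0, p = 0.2, q = 0.15.
e1 = (1+alpha)/2 = -0.5, e2 = (1-alpha)/2 = 1.5.
t1 = p^e1 * q^e2 = 0.2^-0.5 * 0.15^1.5 = 0.129904.
t2 = (1-p)^e1 * (1-q)^e2 = 0.8^-0.5 * 0.85^1.5 = 0.87616.
4/(1-alpha^2) = -1.333333.
D = -1.333333*(1 - 0.129904 - 0.87616) = 0.0081

0.0081


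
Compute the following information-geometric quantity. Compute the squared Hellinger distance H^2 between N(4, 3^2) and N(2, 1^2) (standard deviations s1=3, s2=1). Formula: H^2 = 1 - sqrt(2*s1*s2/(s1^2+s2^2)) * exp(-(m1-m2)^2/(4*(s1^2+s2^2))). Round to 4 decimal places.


Squared Hellinger distance for Gaussians:
H^2 = 1 - sqrt(2*s1*s2/(s1^2+s2^2)) * exp(-(m1-m2)^2/(4*(s1^2+s2^2))).
s1^2 = 9, s2^2 = 1, s1^2+s2^2 = 10.
sqrt(2*3*1/(10)) = 0.774597.
(m1-m2)^2 = (2)^2 = 4.
exp(-4/(4*10)) = exp(-0.1) = 0.904837.
H^2 = 1 - 0.774597*0.904837 = 0.2991

0.2991


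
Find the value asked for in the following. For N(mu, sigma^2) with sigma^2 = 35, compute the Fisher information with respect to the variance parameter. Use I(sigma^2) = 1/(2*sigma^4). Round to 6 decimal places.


Fisher information for variance: I(sigma^2) = 1/(2*sigma^4).
sigma^2 = 35, so sigma^4 = 1225.
I = 1/(2*1225) = 1/2450 = 0.000408

0.000408


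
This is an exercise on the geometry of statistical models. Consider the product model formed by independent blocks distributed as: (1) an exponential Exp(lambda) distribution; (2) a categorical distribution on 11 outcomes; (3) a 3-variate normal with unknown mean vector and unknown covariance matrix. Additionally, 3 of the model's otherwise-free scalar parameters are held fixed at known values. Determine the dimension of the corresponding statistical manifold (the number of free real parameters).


The dimension of a statistical manifold equals the number of free
(independent) real parameters of the model. For a product of independent
blocks the parameter counts add.
- exponential (lambda): 1.
- categorical on 11 outcomes (probabilities sum to 1): 11-1 = 10.
- 3-variate normal: 3 (mean) + 3*4/2 = 6 (symmetric covariance) = 9.
Total = 1 + 10 + 9 = 20.
3 parameter(s) fixed at known values: 20 - 3 = 17.
Dimension = 17

17


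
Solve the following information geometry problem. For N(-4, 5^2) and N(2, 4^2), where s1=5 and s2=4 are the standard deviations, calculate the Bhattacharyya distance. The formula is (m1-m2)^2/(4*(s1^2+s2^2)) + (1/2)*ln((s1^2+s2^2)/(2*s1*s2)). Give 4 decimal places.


Bhattacharyya distance between two Gaussians:
DB = (m1-m2)^2/(4*(s1^2+s2^2)) + (1/2)*ln((s1^2+s2^2)/(2*s1*s2)).
(m1-m2)^2 = (-6)^2 = 36.
s1^2+s2^2 = 25 + 16 = 41.
term1 = 36/164 = 0.219512.
term2 = 0.5*ln(41/40.0) = 0.012346.
DB = 0.219512 + 0.012346 = 0.2319

0.2319


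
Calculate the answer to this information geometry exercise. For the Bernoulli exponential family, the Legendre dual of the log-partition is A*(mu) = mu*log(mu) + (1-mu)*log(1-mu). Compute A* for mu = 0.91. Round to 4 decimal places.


Legendre transform for Bernoulli:
A*(mu) = mu*log(mu) + (1-mu)*log(1-mu).
mu = 0.91, 1-mu = 0.09.
mu*log(mu) = 0.91*log(0.91) = -0.085823.
(1-mu)*log(1-mu) = 0.09*log(0.09) = -0.216715.
A* = -0.085823 + -0.216715 = -0.3025

-0.3025


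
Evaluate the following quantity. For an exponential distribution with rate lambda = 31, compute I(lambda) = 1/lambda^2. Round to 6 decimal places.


Fisher information for exponential: I(lambda) = 1/lambda^2.
lambda = 31, lambda^2 = 961.
I = 1/961 = 0.001041

0.001041


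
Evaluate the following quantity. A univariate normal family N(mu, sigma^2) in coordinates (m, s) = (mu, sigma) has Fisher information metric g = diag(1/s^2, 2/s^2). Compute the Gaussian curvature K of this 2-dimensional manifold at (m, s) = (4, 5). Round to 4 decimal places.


The metric has the form g = (A dm^2 + B ds^2)/s^2 with A = 1, B = 2.
Substitute u = sqrt(A/B)*m: g = B*(du^2 + ds^2)/s^2, i.e. B times the
Poincare upper half-plane metric, which has constant Gaussian curvature -1.
Scaling a 2D metric by a constant c divides the Gaussian curvature by c,
so K = -1/B = -1/(2) = -0.5000 everywhere (the point (m, s) = (4, 5) is irrelevant:
the curvature is constant).
The requested Gaussian curvature is K = -0.5000.

-0.5000
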